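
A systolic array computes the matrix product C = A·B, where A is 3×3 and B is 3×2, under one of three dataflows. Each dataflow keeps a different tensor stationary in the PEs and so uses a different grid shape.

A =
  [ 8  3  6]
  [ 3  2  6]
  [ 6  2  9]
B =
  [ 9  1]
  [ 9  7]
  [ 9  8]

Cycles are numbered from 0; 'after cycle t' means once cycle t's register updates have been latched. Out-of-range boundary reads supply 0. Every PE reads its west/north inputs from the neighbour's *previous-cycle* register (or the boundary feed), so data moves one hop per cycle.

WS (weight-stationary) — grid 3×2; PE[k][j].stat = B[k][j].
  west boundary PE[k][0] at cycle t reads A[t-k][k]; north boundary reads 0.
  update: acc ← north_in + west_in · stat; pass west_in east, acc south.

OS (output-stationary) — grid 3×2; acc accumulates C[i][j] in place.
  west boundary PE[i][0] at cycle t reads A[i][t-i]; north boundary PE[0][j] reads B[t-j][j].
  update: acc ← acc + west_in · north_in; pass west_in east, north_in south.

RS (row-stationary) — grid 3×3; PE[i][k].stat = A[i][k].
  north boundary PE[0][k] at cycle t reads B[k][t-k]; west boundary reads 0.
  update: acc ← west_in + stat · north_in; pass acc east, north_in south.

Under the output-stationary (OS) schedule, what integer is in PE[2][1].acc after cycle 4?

PE[2][1].acc = 20

OS 3×2: PE[2][1] cycle-by-cycle (with neighbour feeds):
  step 0 · PE1,1: acc=0; fwd→0 fwd↓0
  step 0 · PE2,0: acc=0; fwd→0 fwd↓0
  step 0 · PE2,1: acc=0; fwd→0 fwd↓0
  step 1 · PE1,1: acc=0; fwd→0 fwd↓0
  step 1 · PE2,0: acc=0; fwd→0 fwd↓0
  step 1 · PE2,1: acc=0; fwd→0 fwd↓0
  step 2 · PE1,1: acc=3; fwd→3 fwd↓1
  step 2 · PE2,0: acc=54; fwd→6 fwd↓9
  step 2 · PE2,1: acc=0; fwd→0 fwd↓0
  step 3 · PE1,1: acc=17; fwd→2 fwd↓7
  step 3 · PE2,0: acc=72; fwd→2 fwd↓9
  step 3 · PE2,1: acc=6; fwd→6 fwd↓1
  step 4 · PE1,1: acc=65; fwd→6 fwd↓8
  step 4 · PE2,0: acc=153; fwd→9 fwd↓9
  step 4 · PE2,1: acc=20; fwd→2 fwd↓7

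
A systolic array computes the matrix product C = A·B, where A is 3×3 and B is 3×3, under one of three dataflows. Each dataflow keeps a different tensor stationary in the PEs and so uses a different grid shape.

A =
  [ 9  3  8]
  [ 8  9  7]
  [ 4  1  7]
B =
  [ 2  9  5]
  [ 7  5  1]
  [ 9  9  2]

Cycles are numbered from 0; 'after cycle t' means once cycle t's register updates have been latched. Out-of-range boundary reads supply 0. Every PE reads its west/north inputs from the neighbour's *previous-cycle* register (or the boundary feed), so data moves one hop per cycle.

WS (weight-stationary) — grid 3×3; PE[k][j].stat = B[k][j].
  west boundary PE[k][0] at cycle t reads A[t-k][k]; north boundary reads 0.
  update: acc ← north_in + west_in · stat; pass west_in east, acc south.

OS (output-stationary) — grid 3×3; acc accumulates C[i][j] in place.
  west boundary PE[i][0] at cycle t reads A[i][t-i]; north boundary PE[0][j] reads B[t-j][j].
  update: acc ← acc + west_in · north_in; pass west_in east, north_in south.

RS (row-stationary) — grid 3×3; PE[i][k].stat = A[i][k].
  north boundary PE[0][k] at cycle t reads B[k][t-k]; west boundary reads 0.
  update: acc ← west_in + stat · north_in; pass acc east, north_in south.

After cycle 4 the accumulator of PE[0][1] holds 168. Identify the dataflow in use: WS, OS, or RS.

WS (3×3 grid), PE[0][1]:
  t=0 PE[0][1]: acc=0 h=0 v=0
  t=1 PE[0][1]: acc=81 h=9 v=81
  t=2 PE[0][1]: acc=72 h=8 v=72
  t=3 PE[0][1]: acc=36 h=4 v=36
  t=4 PE[0][1]: acc=0 h=0 v=0
OS (3×3 grid), PE[0][1]:
  t=0 PE[0][1]: acc=0 h=0 v=0
  t=1 PE[0][1]: acc=81 h=9 v=9
  t=2 PE[0][1]: acc=96 h=3 v=5
  t=3 PE[0][1]: acc=168 h=8 v=9
  t=4 PE[0][1]: acc=168 h=0 v=0
RS (3×3 grid), PE[0][1]:
  t=0 PE[0][1]: acc=0 h=0 v=0
  t=1 PE[0][1]: acc=39 h=39 v=7
  t=2 PE[0][1]: acc=96 h=96 v=5
  t=3 PE[0][1]: acc=48 h=48 v=1
  t=4 PE[0][1]: acc=0 h=0 v=0

dataflow = OS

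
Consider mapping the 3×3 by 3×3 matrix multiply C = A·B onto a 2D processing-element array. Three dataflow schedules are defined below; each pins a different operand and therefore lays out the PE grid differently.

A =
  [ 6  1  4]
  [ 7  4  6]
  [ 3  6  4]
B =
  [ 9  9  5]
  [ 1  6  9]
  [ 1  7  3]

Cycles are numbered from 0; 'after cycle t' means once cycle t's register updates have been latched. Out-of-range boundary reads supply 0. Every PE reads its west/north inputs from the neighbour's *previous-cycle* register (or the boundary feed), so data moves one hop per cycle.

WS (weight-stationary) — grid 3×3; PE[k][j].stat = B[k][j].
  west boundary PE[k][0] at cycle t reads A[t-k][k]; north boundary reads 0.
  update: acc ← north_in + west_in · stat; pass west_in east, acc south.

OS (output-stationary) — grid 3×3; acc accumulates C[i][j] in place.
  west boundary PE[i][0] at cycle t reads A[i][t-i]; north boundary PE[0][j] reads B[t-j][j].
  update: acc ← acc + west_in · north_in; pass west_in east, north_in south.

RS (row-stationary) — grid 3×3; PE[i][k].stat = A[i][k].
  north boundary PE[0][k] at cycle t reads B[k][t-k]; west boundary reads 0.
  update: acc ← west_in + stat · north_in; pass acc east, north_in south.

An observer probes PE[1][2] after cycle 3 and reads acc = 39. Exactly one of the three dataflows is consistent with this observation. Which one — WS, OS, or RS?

dataflow = WS

— WS: 3×3; PE[1][2] trace:
  cycle 0: PE[1][2] → acc 0, east 0, south 0
  cycle 1: PE[1][2] → acc 0, east 0, south 0
  cycle 2: PE[1][2] → acc 0, east 0, south 0
  cycle 3: PE[1][2] → acc 39, east 1, south 39
— OS: 3×3; PE[1][2] trace:
  cycle 0: PE[1][2] → acc 0, east 0, south 0
  cycle 1: PE[1][2] → acc 0, east 0, south 0
  cycle 2: PE[1][2] → acc 0, east 0, south 0
  cycle 3: PE[1][2] → acc 35, east 7, south 5
— RS: 3×3; PE[1][2] trace:
  cycle 0: PE[1][2] → acc 0, east 0, south 0
  cycle 1: PE[1][2] → acc 0, east 0, south 0
  cycle 2: PE[1][2] → acc 0, east 0, south 0
  cycle 3: PE[1][2] → acc 73, east 73, south 1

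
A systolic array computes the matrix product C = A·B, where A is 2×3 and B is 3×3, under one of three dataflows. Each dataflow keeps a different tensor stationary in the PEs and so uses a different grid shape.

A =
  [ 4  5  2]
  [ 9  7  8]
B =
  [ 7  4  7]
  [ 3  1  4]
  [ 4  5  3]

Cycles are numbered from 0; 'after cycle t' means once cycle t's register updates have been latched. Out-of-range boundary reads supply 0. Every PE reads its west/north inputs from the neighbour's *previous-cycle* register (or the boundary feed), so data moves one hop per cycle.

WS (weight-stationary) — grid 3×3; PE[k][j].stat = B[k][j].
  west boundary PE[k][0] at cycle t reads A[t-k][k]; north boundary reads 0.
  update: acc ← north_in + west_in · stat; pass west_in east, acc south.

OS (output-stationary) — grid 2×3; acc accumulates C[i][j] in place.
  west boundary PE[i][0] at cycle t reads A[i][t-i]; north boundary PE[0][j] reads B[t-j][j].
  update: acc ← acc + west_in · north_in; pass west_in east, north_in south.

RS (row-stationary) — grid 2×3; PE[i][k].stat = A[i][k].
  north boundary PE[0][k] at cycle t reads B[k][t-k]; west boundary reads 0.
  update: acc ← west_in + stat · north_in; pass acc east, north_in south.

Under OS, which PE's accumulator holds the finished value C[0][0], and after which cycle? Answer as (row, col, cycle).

(row, col, cycle) = (0, 0, 2)

OS — PE[0][0] is where C[0][0] collects:
  cycle 0: PE[0][0] → acc 28, east 4, south 7
  cycle 1: PE[0][0] → acc 43, east 5, south 3
  cycle 2: PE[0][0] → acc 51, east 2, south 4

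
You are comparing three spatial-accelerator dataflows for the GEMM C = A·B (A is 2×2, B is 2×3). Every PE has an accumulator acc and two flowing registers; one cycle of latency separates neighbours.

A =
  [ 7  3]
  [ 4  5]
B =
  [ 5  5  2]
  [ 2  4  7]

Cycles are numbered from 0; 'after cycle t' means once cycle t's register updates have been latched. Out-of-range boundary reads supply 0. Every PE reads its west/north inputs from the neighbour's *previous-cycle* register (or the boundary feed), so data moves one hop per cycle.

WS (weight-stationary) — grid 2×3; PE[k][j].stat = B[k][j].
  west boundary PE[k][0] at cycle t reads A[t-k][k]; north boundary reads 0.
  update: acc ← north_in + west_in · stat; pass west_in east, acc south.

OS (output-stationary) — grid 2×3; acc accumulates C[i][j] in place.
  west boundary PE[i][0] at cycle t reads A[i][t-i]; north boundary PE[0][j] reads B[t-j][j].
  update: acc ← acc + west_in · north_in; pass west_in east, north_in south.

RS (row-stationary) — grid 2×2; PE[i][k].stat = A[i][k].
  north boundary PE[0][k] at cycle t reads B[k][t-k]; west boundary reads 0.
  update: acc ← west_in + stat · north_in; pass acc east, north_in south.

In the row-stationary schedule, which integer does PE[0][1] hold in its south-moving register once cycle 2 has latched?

register = 4

Tracing RS — 2×2 array, target PE[0][1]:
  step 0 · PE0,0: acc=35; fwd→35 fwd↓5
  step 0 · PE0,1: acc=0; fwd→0 fwd↓0
  step 1 · PE0,0: acc=35; fwd→35 fwd↓5
  step 1 · PE0,1: acc=41; fwd→41 fwd↓2
  step 2 · PE0,0: acc=14; fwd→14 fwd↓2
  step 2 · PE0,1: acc=47; fwd→47 fwd↓4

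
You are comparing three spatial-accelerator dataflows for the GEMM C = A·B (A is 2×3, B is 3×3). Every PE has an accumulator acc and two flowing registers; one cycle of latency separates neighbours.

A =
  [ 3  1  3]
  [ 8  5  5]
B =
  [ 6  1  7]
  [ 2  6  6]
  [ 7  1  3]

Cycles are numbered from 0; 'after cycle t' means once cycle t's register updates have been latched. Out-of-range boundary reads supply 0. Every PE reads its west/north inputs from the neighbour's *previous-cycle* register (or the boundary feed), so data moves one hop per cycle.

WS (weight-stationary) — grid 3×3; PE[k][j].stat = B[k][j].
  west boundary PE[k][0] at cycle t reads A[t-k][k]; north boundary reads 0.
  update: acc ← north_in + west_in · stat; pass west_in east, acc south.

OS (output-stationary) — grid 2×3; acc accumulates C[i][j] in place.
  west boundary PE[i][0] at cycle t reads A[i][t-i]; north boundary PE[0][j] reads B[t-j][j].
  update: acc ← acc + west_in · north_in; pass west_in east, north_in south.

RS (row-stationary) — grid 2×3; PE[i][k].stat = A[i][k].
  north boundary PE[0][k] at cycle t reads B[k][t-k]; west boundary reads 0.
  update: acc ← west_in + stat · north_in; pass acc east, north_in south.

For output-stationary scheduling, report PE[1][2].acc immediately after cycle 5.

PE[1][2].acc = 101

OS (2×3). Following PE[1][2] plus its west/north inputs:
  @0  [0,2]  acc 0  |  →0  ↓0
  @0  [1,1]  acc 0  |  →0  ↓0
  @0  [1,2]  acc 0  |  →0  ↓0
  @1  [0,2]  acc 0  |  →0  ↓0
  @1  [1,1]  acc 0  |  →0  ↓0
  @1  [1,2]  acc 0  |  →0  ↓0
  @2  [0,2]  acc 21  |  →3  ↓7
  @2  [1,1]  acc 8  |  →8  ↓1
  @2  [1,2]  acc 0  |  →0  ↓0
  @3  [0,2]  acc 27  |  →1  ↓6
  @3  [1,1]  acc 38  |  →5  ↓6
  @3  [1,2]  acc 56  |  →8  ↓7
  @4  [0,2]  acc 36  |  →3  ↓3
  @4  [1,1]  acc 43  |  →5  ↓1
  @4  [1,2]  acc 86  |  →5  ↓6
  @5  [0,2]  acc 36  |  →0  ↓0
  @5  [1,1]  acc 43  |  →0  ↓0
  @5  [1,2]  acc 101  |  →5  ↓3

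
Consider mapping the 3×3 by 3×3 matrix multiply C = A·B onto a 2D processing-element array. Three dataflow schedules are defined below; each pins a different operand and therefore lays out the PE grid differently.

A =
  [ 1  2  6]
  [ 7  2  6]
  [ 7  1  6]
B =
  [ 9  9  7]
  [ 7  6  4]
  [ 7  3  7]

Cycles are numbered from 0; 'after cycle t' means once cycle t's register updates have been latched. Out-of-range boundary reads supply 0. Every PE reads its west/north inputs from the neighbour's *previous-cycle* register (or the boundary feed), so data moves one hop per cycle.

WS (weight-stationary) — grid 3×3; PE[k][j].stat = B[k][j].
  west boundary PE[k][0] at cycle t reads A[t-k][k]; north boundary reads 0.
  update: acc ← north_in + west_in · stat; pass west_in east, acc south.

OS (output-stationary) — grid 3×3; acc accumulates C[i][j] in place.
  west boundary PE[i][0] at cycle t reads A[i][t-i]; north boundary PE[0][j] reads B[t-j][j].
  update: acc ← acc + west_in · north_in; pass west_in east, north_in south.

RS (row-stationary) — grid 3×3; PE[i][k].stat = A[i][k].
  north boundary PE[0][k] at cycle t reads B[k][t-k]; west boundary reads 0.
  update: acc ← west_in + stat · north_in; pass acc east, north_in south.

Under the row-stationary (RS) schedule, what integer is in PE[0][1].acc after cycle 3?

Tracing RS — 3×3 array, target PE[0][1]:
  after 0 — PE[0][0] acc=9, pass-E 9, pass-S 9
  after 0 — PE[0][1] acc=0, pass-E 0, pass-S 0
  after 1 — PE[0][0] acc=9, pass-E 9, pass-S 9
  after 1 — PE[0][1] acc=23, pass-E 23, pass-S 7
  after 2 — PE[0][0] acc=7, pass-E 7, pass-S 7
  after 2 — PE[0][1] acc=21, pass-E 21, pass-S 6
  after 3 — PE[0][0] acc=0, pass-E 0, pass-S 0
  after 3 — PE[0][1] acc=15, pass-E 15, pass-S 4

PE[0][1].acc = 15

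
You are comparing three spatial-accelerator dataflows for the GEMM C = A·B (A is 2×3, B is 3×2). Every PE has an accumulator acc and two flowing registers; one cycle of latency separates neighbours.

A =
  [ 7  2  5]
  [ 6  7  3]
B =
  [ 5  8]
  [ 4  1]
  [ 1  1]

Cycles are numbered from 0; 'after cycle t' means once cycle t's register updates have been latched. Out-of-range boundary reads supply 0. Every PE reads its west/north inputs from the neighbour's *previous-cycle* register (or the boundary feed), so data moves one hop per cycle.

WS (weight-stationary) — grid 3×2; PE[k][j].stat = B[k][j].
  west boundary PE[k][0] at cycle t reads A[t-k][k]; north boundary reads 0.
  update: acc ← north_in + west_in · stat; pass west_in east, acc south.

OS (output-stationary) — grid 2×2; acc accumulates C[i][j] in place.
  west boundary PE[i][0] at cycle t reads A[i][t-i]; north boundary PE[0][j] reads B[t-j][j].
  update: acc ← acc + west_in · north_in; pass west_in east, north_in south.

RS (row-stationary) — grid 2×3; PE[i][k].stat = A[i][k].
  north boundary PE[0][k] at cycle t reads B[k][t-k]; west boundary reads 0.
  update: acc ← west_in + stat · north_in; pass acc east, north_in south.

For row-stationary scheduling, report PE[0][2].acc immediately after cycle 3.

Tracing RS — 2×3 array, target PE[0][2]:
  c0 r0c1: 0 / 0 / 0
  c0 r0c2: 0 / 0 / 0
  c1 r0c1: 43 / 43 / 4
  c1 r0c2: 0 / 0 / 0
  c2 r0c1: 58 / 58 / 1
  c2 r0c2: 48 / 48 / 1
  c3 r0c1: 0 / 0 / 0
  c3 r0c2: 63 / 63 / 1

PE[0][2].acc = 63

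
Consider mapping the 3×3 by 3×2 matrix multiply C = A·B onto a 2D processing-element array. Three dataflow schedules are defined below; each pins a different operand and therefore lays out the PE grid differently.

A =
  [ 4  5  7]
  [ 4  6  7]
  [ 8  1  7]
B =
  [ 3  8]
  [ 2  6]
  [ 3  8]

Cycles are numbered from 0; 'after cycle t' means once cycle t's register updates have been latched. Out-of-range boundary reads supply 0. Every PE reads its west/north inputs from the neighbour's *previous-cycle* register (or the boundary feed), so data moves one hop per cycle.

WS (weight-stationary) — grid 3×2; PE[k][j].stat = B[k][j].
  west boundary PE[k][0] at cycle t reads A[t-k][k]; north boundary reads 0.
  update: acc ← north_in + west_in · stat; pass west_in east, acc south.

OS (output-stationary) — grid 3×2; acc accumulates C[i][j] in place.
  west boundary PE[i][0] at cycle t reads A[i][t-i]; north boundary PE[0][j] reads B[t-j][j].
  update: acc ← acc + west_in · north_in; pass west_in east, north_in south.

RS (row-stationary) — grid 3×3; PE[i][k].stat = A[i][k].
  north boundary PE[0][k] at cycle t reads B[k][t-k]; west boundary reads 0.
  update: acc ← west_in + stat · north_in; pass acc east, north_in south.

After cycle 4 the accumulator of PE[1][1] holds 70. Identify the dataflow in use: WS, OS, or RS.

WS (3×2 grid), PE[1][1]:
  step 0 · PE1,1: acc=0; fwd→0 fwd↓0
  step 1 · PE1,1: acc=0; fwd→0 fwd↓0
  step 2 · PE1,1: acc=62; fwd→5 fwd↓62
  step 3 · PE1,1: acc=68; fwd→6 fwd↓68
  step 4 · PE1,1: acc=70; fwd→1 fwd↓70
OS (3×2 grid), PE[1][1]:
  step 0 · PE1,1: acc=0; fwd→0 fwd↓0
  step 1 · PE1,1: acc=0; fwd→0 fwd↓0
  step 2 · PE1,1: acc=32; fwd→4 fwd↓8
  step 3 · PE1,1: acc=68; fwd→6 fwd↓6
  step 4 · PE1,1: acc=124; fwd→7 fwd↓8
RS (3×3 grid), PE[1][1]:
  step 0 · PE1,1: acc=0; fwd→0 fwd↓0
  step 1 · PE1,1: acc=0; fwd→0 fwd↓0
  step 2 · PE1,1: acc=24; fwd→24 fwd↓2
  step 3 · PE1,1: acc=68; fwd→68 fwd↓6
  step 4 · PE1,1: acc=0; fwd→0 fwd↓0

dataflow = WS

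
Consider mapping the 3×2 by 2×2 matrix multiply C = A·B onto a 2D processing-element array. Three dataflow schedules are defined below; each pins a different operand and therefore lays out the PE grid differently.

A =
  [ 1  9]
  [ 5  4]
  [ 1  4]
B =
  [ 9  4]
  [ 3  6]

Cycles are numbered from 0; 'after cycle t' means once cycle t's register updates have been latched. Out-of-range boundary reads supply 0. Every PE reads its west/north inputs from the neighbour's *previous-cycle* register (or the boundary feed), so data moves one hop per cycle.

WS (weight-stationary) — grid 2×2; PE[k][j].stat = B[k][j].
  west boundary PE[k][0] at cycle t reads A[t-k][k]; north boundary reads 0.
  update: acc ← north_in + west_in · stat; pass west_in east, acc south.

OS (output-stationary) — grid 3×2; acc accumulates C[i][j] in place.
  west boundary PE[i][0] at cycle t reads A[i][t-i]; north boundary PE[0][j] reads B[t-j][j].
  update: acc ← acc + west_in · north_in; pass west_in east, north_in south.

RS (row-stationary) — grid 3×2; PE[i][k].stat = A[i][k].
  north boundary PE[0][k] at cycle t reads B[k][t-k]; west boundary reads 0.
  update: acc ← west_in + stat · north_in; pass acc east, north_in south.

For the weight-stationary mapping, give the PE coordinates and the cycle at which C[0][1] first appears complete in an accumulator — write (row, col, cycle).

WS: C[0][1] accumulates in PE[1][1]:
  0: (1,1).acc=0  regs=<0,0>
  1: (1,1).acc=0  regs=<0,0>
  2: (1,1).acc=58  regs=<9,58>

(row, col, cycle) = (1, 1, 2)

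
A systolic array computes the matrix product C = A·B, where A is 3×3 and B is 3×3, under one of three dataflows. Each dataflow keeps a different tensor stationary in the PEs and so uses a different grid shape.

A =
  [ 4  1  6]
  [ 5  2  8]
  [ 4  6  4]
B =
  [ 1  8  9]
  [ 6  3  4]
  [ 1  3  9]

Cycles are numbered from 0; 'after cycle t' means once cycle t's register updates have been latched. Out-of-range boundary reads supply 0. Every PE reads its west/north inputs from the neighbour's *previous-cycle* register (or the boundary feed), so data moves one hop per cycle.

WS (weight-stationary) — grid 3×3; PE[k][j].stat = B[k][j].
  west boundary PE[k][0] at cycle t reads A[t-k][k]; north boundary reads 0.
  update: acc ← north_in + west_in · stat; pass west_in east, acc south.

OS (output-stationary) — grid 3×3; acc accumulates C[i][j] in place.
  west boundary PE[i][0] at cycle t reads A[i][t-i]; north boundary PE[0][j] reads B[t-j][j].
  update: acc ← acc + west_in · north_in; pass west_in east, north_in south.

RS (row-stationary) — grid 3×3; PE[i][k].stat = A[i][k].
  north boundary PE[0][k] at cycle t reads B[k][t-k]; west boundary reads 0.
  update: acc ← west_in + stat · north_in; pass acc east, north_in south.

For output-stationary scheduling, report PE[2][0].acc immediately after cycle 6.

OS (3×3). Following PE[2][0] plus its west/north inputs:
  after 0 — PE[1][0] acc=0, pass-E 0, pass-S 0
  after 0 — PE[2][0] acc=0, pass-E 0, pass-S 0
  after 1 — PE[1][0] acc=5, pass-E 5, pass-S 1
  after 1 — PE[2][0] acc=0, pass-E 0, pass-S 0
  after 2 — PE[1][0] acc=17, pass-E 2, pass-S 6
  after 2 — PE[2][0] acc=4, pass-E 4, pass-S 1
  after 3 — PE[1][0] acc=25, pass-E 8, pass-S 1
  after 3 — PE[2][0] acc=40, pass-E 6, pass-S 6
  after 4 — PE[1][0] acc=25, pass-E 0, pass-S 0
  after 4 — PE[2][0] acc=44, pass-E 4, pass-S 1
  after 5 — PE[1][0] acc=25, pass-E 0, pass-S 0
  after 5 — PE[2][0] acc=44, pass-E 0, pass-S 0
  after 6 — PE[1][0] acc=25, pass-E 0, pass-S 0
  after 6 — PE[2][0] acc=44, pass-E 0, pass-S 0

PE[2][0].acc = 44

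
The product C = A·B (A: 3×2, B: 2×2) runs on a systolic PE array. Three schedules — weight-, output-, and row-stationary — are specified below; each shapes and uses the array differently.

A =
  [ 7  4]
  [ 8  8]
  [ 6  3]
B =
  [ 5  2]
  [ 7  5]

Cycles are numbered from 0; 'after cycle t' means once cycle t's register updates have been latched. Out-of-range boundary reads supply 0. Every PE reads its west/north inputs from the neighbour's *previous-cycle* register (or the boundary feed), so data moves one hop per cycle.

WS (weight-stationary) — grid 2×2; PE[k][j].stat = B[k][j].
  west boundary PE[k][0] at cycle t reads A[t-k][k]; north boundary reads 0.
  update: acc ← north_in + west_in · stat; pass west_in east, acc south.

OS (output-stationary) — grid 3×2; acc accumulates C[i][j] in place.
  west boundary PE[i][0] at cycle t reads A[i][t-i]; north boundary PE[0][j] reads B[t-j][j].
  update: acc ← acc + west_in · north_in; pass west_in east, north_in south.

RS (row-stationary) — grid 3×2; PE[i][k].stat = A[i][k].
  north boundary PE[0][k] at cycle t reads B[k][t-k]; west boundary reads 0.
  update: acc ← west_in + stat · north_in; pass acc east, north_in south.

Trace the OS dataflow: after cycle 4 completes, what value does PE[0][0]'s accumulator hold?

OS 3×2: PE[0][0] cycle-by-cycle (with neighbour feeds):
  c0 r0c0: 35 / 7 / 5
  c1 r0c0: 63 / 4 / 7
  c2 r0c0: 63 / 0 / 0
  c3 r0c0: 63 / 0 / 0
  c4 r0c0: 63 / 0 / 0

PE[0][0].acc = 63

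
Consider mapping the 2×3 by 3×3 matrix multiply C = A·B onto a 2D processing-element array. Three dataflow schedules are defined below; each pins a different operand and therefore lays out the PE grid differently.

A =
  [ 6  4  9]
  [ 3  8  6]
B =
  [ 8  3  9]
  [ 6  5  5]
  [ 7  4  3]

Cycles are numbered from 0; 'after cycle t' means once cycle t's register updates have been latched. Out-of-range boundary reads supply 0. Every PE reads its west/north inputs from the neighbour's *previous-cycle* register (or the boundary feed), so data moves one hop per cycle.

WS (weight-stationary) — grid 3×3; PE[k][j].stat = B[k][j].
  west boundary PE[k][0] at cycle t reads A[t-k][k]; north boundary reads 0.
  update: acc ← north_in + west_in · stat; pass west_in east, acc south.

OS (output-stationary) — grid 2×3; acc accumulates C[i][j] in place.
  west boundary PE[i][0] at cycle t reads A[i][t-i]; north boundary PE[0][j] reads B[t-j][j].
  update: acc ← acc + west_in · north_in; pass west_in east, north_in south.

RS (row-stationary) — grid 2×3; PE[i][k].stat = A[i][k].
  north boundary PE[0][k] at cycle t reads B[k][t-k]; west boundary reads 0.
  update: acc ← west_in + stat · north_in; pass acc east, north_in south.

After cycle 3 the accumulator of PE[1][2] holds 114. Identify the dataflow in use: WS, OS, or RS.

dataflow = RS

WS [3×3] PE[1][2] across cycles:
  c0 r1c2: 0 / 0 / 0
  c1 r1c2: 0 / 0 / 0
  c2 r1c2: 0 / 0 / 0
  c3 r1c2: 74 / 4 / 74
OS [2×3] PE[1][2] across cycles:
  c0 r1c2: 0 / 0 / 0
  c1 r1c2: 0 / 0 / 0
  c2 r1c2: 0 / 0 / 0
  c3 r1c2: 27 / 3 / 9
RS [2×3] PE[1][2] across cycles:
  c0 r1c2: 0 / 0 / 0
  c1 r1c2: 0 / 0 / 0
  c2 r1c2: 0 / 0 / 0
  c3 r1c2: 114 / 114 / 7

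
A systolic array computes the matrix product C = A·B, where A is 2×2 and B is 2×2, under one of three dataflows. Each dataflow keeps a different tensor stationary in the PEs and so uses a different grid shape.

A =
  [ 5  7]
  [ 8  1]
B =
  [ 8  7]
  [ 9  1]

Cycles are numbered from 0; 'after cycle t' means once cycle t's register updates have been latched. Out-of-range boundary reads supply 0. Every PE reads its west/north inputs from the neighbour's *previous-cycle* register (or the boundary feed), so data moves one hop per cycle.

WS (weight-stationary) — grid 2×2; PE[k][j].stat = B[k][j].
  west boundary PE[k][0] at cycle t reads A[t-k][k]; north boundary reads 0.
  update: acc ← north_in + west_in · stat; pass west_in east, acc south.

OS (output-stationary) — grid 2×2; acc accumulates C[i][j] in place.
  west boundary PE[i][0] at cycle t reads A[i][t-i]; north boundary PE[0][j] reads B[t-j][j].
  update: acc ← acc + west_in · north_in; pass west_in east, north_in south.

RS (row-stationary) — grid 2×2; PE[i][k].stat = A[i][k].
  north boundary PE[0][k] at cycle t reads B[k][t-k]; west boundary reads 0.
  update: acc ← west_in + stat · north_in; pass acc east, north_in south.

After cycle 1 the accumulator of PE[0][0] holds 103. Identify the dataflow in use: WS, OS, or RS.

dataflow = OS

Under WS (2×2), PE[0][0]:
  @0  [0,0]  acc 40  |  →5  ↓40
  @1  [0,0]  acc 64  |  →8  ↓64
Under OS (2×2), PE[0][0]:
  @0  [0,0]  acc 40  |  →5  ↓8
  @1  [0,0]  acc 103  |  →7  ↓9
Under RS (2×2), PE[0][0]:
  @0  [0,0]  acc 40  |  →40  ↓8
  @1  [0,0]  acc 35  |  →35  ↓7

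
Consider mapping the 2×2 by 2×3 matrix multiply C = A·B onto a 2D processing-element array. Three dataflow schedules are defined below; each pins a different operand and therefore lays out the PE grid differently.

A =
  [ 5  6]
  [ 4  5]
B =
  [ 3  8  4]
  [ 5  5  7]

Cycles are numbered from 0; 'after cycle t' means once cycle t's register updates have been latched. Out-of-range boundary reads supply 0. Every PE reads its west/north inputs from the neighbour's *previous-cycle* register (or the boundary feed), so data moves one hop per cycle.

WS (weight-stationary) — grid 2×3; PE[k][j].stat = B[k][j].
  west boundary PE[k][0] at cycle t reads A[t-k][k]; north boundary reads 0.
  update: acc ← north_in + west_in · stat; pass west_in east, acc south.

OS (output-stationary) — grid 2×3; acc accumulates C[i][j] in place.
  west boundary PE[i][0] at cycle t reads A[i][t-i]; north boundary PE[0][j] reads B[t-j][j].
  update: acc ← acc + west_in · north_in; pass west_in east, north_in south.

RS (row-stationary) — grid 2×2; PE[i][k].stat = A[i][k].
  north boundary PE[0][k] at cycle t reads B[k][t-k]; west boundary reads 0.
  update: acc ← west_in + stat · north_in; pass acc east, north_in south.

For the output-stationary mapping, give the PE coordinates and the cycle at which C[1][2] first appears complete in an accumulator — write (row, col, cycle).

(row, col, cycle) = (1, 2, 4)

OS: C[1][2] accumulates in PE[1][2]:
  cycle 0: PE[1][2] → acc 0, east 0, south 0
  cycle 1: PE[1][2] → acc 0, east 0, south 0
  cycle 2: PE[1][2] → acc 0, east 0, south 0
  cycle 3: PE[1][2] → acc 16, east 4, south 4
  cycle 4: PE[1][2] → acc 51, east 5, south 7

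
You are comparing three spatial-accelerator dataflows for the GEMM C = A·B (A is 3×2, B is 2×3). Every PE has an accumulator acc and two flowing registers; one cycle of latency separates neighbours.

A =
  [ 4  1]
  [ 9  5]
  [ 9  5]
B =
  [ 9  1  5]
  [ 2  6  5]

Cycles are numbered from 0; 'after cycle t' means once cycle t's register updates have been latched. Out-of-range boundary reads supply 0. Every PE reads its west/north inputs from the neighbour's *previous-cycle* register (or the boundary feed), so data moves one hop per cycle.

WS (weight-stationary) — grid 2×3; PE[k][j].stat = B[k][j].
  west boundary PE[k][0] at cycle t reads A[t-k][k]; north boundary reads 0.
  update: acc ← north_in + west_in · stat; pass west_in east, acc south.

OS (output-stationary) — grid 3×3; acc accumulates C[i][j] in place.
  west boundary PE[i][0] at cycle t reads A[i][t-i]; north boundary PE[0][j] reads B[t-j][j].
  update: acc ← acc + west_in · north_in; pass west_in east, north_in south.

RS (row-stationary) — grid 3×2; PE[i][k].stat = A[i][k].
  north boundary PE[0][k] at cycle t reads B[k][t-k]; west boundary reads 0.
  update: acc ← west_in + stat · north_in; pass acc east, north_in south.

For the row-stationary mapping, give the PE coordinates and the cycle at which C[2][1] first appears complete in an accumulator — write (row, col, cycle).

(row, col, cycle) = (2, 1, 4)

RS: C[2][1] accumulates in PE[2][1]:
  t=0 PE[2][1]: acc=0 h=0 v=0
  t=1 PE[2][1]: acc=0 h=0 v=0
  t=2 PE[2][1]: acc=0 h=0 v=0
  t=3 PE[2][1]: acc=91 h=91 v=2
  t=4 PE[2][1]: acc=39 h=39 v=6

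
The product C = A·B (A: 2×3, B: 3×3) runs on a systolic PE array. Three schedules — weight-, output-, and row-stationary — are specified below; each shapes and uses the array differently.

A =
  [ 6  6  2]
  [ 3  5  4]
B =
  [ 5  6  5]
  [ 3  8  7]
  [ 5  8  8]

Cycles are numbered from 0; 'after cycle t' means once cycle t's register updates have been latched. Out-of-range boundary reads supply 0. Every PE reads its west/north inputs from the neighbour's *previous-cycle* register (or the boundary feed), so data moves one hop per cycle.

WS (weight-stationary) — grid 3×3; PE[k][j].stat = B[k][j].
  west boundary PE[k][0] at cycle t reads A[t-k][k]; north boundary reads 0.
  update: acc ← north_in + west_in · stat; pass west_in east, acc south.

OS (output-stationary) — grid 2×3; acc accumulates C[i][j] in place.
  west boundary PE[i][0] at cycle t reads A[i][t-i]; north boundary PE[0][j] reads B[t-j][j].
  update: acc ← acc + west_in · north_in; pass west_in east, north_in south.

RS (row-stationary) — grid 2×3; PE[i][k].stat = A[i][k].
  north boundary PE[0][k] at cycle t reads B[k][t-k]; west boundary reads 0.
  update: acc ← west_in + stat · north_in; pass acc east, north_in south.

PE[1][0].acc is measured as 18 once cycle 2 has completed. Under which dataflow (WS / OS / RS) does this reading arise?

Under WS (3×3), PE[1][0]:
  cycle 0: PE[1][0] → acc 0, east 0, south 0
  cycle 1: PE[1][0] → acc 48, east 6, south 48
  cycle 2: PE[1][0] → acc 30, east 5, south 30
Under OS (2×3), PE[1][0]:
  cycle 0: PE[1][0] → acc 0, east 0, south 0
  cycle 1: PE[1][0] → acc 15, east 3, south 5
  cycle 2: PE[1][0] → acc 30, east 5, south 3
Under RS (2×3), PE[1][0]:
  cycle 0: PE[1][0] → acc 0, east 0, south 0
  cycle 1: PE[1][0] → acc 15, east 15, south 5
  cycle 2: PE[1][0] → acc 18, east 18, south 6

dataflow = RS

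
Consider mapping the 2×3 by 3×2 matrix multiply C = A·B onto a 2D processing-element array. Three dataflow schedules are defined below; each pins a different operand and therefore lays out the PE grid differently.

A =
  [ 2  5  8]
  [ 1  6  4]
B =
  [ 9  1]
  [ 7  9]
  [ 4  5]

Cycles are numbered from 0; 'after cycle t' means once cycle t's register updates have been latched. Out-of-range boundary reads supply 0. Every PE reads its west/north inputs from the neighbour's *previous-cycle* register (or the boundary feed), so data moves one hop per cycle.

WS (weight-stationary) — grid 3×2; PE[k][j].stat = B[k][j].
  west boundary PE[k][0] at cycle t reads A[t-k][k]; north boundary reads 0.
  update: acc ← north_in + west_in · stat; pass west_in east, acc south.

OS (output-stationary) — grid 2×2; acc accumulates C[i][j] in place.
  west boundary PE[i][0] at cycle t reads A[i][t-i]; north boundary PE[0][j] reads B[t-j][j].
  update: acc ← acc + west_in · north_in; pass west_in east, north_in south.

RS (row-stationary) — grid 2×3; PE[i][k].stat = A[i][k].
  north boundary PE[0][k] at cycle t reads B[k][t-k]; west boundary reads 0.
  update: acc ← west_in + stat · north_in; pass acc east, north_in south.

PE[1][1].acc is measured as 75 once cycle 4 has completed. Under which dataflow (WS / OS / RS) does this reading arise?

dataflow = OS

Under WS (3×2), PE[1][1]:
  cycle 0: PE[1][1] → acc 0, east 0, south 0
  cycle 1: PE[1][1] → acc 0, east 0, south 0
  cycle 2: PE[1][1] → acc 47, east 5, south 47
  cycle 3: PE[1][1] → acc 55, east 6, south 55
  cycle 4: PE[1][1] → acc 0, east 0, south 0
Under OS (2×2), PE[1][1]:
  cycle 0: PE[1][1] → acc 0, east 0, south 0
  cycle 1: PE[1][1] → acc 0, east 0, south 0
  cycle 2: PE[1][1] → acc 1, east 1, south 1
  cycle 3: PE[1][1] → acc 55, east 6, south 9
  cycle 4: PE[1][1] → acc 75, east 4, south 5
Under RS (2×3), PE[1][1]:
  cycle 0: PE[1][1] → acc 0, east 0, south 0
  cycle 1: PE[1][1] → acc 0, east 0, south 0
  cycle 2: PE[1][1] → acc 51, east 51, south 7
  cycle 3: PE[1][1] → acc 55, east 55, south 9
  cycle 4: PE[1][1] → acc 0, east 0, south 0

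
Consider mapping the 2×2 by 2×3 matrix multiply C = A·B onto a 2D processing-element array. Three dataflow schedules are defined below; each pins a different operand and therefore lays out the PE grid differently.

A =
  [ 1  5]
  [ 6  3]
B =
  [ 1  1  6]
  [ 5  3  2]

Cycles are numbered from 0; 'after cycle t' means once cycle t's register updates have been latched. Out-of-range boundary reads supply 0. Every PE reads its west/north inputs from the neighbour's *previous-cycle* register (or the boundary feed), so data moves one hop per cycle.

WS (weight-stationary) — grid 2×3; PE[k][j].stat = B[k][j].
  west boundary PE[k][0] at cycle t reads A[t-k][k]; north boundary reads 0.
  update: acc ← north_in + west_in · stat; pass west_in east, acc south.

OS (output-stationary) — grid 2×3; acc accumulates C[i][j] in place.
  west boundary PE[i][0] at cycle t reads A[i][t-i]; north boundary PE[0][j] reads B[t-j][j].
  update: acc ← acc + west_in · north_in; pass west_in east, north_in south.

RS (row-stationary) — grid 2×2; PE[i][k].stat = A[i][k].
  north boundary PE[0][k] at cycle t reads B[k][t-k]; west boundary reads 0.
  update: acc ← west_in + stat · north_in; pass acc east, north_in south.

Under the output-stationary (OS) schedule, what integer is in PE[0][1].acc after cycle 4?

OS (2×3). Following PE[0][1] plus its west/north inputs:
  c0 r0c0: 1 / 1 / 1
  c0 r0c1: 0 / 0 / 0
  c1 r0c0: 26 / 5 / 5
  c1 r0c1: 1 / 1 / 1
  c2 r0c0: 26 / 0 / 0
  c2 r0c1: 16 / 5 / 3
  c3 r0c0: 26 / 0 / 0
  c3 r0c1: 16 / 0 / 0
  c4 r0c0: 26 / 0 / 0
  c4 r0c1: 16 / 0 / 0

PE[0][1].acc = 16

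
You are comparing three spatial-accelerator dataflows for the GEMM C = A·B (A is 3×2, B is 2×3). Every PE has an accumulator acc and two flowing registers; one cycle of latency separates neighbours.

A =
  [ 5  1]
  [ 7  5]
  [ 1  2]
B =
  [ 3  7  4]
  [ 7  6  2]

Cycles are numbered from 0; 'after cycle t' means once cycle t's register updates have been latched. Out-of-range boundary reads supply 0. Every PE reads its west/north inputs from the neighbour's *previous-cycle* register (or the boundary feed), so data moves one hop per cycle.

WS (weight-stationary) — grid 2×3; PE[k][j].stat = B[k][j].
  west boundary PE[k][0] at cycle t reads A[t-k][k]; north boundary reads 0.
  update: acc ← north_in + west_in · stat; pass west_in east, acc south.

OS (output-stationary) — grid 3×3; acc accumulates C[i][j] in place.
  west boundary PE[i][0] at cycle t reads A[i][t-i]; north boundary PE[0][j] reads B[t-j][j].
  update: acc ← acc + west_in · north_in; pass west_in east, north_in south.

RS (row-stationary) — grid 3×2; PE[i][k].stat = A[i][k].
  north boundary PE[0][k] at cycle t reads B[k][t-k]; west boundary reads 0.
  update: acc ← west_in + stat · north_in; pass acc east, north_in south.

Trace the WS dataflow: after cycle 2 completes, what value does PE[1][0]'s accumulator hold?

WS 2×3: PE[1][0] cycle-by-cycle (with neighbour feeds):
  t=0 PE[0][0]: acc=15 h=5 v=15
  t=0 PE[1][0]: acc=0 h=0 v=0
  t=1 PE[0][0]: acc=21 h=7 v=21
  t=1 PE[1][0]: acc=22 h=1 v=22
  t=2 PE[0][0]: acc=3 h=1 v=3
  t=2 PE[1][0]: acc=56 h=5 v=56

PE[1][0].acc = 56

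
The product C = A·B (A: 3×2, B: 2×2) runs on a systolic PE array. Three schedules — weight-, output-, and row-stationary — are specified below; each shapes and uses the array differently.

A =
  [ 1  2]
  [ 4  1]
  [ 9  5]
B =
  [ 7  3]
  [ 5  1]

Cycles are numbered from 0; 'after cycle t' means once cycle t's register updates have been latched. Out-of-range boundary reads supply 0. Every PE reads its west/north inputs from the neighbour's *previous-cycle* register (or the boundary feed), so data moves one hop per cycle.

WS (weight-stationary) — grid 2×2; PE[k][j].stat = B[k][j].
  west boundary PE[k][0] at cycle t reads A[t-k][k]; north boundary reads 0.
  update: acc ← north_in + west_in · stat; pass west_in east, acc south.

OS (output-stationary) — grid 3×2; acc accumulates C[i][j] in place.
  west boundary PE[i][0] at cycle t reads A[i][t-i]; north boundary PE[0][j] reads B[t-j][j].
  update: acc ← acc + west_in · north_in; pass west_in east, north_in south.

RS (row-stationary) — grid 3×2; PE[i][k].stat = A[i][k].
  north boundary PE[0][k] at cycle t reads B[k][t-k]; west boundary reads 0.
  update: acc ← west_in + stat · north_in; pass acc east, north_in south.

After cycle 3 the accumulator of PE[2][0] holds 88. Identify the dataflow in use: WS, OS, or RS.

dataflow = OS

WS: PE[2][0] is outside its 2×2 grid.
OS (3×2 grid), PE[2][0]:
  step 0 · PE2,0: acc=0; fwd→0 fwd↓0
  step 1 · PE2,0: acc=0; fwd→0 fwd↓0
  step 2 · PE2,0: acc=63; fwd→9 fwd↓7
  step 3 · PE2,0: acc=88; fwd→5 fwd↓5
RS (3×2 grid), PE[2][0]:
  step 0 · PE2,0: acc=0; fwd→0 fwd↓0
  step 1 · PE2,0: acc=0; fwd→0 fwd↓0
  step 2 · PE2,0: acc=63; fwd→63 fwd↓7
  step 3 · PE2,0: acc=27; fwd→27 fwd↓3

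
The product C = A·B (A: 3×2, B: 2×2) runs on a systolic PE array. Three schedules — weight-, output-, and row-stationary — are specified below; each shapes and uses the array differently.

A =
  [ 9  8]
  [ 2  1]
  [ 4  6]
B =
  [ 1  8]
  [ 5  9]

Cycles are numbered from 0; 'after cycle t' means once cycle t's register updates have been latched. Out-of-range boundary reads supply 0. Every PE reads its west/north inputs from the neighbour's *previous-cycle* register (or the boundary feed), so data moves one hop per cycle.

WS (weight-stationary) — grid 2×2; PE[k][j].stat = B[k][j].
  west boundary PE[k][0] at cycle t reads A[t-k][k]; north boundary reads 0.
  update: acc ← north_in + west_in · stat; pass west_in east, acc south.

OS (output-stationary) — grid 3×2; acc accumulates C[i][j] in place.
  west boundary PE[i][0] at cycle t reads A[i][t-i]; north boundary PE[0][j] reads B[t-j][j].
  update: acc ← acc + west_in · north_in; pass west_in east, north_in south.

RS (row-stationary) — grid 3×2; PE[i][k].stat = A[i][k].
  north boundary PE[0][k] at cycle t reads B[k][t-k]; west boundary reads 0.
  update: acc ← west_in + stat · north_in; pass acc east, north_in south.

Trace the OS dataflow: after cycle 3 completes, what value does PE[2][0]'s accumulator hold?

PE[2][0].acc = 34

OS on a 3×2 grid — tracing PE[2][0] and its feeders:
  c0 r1c0: 0 / 0 / 0
  c0 r2c0: 0 / 0 / 0
  c1 r1c0: 2 / 2 / 1
  c1 r2c0: 0 / 0 / 0
  c2 r1c0: 7 / 1 / 5
  c2 r2c0: 4 / 4 / 1
  c3 r1c0: 7 / 0 / 0
  c3 r2c0: 34 / 6 / 5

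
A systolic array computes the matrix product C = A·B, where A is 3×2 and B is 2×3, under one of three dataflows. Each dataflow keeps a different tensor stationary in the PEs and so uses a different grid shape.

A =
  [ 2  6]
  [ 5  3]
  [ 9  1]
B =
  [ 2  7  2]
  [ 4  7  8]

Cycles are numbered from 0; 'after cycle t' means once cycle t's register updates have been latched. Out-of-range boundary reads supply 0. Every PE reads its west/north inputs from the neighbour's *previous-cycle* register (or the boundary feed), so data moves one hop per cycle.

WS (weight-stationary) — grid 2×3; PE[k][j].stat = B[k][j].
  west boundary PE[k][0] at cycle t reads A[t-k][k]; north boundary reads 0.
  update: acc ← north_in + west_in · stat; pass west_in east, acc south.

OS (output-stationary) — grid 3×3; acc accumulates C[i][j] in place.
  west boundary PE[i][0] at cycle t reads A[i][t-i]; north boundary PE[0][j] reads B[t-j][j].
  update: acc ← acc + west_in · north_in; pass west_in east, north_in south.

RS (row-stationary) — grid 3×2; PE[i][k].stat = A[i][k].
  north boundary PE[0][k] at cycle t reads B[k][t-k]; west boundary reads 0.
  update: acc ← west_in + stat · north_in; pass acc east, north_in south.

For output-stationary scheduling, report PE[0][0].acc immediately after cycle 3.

OS (3×3). Following PE[0][0] plus its west/north inputs:
  t=0 PE[0][0]: acc=4 h=2 v=2
  t=1 PE[0][0]: acc=28 h=6 v=4
  t=2 PE[0][0]: acc=28 h=0 v=0
  t=3 PE[0][0]: acc=28 h=0 v=0

PE[0][0].acc = 28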